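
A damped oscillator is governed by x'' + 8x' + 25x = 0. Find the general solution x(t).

x = C1*cos(3*t)*exp(-4*t) + C2*exp(-4*t)*sin(3*t)

Characteristic equation r² + 8r + 25 = 0 has discriminant (8)² - 4·(25) = -36 < 0, so r = -4 ± 3i.
Hence x_h = C1*cos(3*t)*exp(-4*t) + C2*exp(-4*t)*sin(3*t).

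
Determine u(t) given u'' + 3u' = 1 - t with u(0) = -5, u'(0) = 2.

u = -121/27 - 14*exp(-3*t)/27 - t**2/6 + 4*t/9

Characteristic equation r² + 3r = 0 factors as (r + 3)r = 0, so r = -3, 0.
Hence u_h = C1*exp(-3*t) + C2.
Since 0 is a characteristic root (multiplicity 1), multiply the polynomial trial by t: try u_p = t*(A0 + A1*t). Substituting and matching coefficients of each power of t gives A0 = 4/9, A1 = -1/6, so u_p = -t^2/6 + 4*t/9.
General solution: u = C2 - t^2/6 + 4*t/9 + C1*exp(-3*t).
Apply the initial conditions: u(0) = C1 + C2 = -5 and u'(0) = 4/9 - 3*C1 = 2. Solving gives C1 = -14/27, C2 = -121/27.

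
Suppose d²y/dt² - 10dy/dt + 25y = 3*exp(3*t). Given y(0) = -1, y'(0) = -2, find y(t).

y = -7*exp(5*t)/4 + 3*exp(3*t)/4 + 9*t*exp(5*t)/2

Characteristic equation r² - 10r + 25 = 0 has discriminant (-10)² - 4·(25) = 0, so r = 5 is a repeated root.
Hence y_h = (C1 + C2*t)*exp(5*t).
Try y_p = A*exp(3*t). Substituting into the equation and dividing by exp(3*t) gives A = 3/4, so y_p = 3*exp(3*t)/4.
General solution: y = 3*exp(3*t)/4 + C1*exp(5*t) + C2*t*exp(5*t).
Apply the initial conditions: y(0) = 3/4 + C1 = -1 and y'(0) = 9/4 + C2 + 5*C1 = -2. Solving gives C1 = -7/4, C2 = 9/2.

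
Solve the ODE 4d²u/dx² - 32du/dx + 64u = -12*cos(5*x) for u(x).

Divide through by 4: u'' - 8u' + 16u = -3*cos(5*x).
Characteristic equation r² - 8r + 16 = 0 has discriminant (-8)² - 4·(16) = 0, so r = 4 is a repeated root.
Hence u_h = (C1 + C2*x)*exp(4*x).
Try u_p = A*cos(5*x) + B*sin(5*x). Substituting and equating the coefficients of cos(5x) and sin(5x) gives A = 27/1681, B = 120/1681, so u_p = 27*cos(5*x)/1681 + 120*sin(5*x)/1681.

u = 27*cos(5*x)/1681 + 120*sin(5*x)/1681 + C1*exp(4*x) + C2*x*exp(4*x)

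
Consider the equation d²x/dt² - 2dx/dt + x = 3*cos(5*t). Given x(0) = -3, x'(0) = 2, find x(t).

x = -489*exp(t)/169 - 18*cos(5*t)/169 - 15*sin(5*t)/338 + 133*t*exp(t)/26

Characteristic equation r² - 2r + 1 = 0 has discriminant (-2)² - 4·(1) = 0, so r = 1 is a repeated root.
Hence x_h = (C1 + C2*t)*exp(t).
Try x_p = A*cos(5*t) + B*sin(5*t). Substituting and equating the coefficients of cos(5t) and sin(5t) gives A = -18/169, B = -15/338, so x_p = -18*cos(5*t)/169 - 15*sin(5*t)/338.
General solution: x = -18*cos(5*t)/169 - 15*sin(5*t)/338 + C1*exp(t) + C2*t*exp(t).
Apply the initial conditions: x(0) = -18/169 + C1 = -3 and x'(0) = -75/338 + C1 + C2 = 2. Solving gives C1 = -489/169, C2 = 133/26.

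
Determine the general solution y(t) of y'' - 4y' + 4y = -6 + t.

Characteristic equation r² - 4r + 4 = 0 has discriminant (-4)² - 4·(4) = 0, so r = 2 is a repeated root.
Hence y_h = (C1 + C2*t)*exp(2*t).
For the particular solution try y_p = A0 + A1*t. Substituting and matching coefficients of each power of t gives A0 = -5/4, A1 = 1/4, so y_p = -5/4 + t/4.

y = -5/4 + t/4 + C1*exp(2*t) + C2*t*exp(2*t)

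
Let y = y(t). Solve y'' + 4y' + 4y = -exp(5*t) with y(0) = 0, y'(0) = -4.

y = -exp(5*t)/49 + exp(-2*t)/49 - 27*t*exp(-2*t)/7

Characteristic equation r² + 4r + 4 = 0 has discriminant (4)² - 4·(4) = 0, so r = -2 is a repeated root.
Hence y_h = (C1 + C2*t)*exp(-2*t).
Try y_p = A*exp(5*t). Substituting into the equation and dividing by exp(5*t) gives A = -1/49, so y_p = -exp(5*t)/49.
General solution: y = -exp(5*t)/49 + C1*exp(-2*t) + C2*t*exp(-2*t).
Apply the initial conditions: y(0) = -1/49 + C1 = 0 and y'(0) = -5/49 + C2 - 2*C1 = -4. Solving gives C1 = 1/49, C2 = -27/7.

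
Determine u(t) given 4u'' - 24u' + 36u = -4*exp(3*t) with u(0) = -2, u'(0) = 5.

Divide through by 4: u'' - 6u' + 9u = -exp(3*t).
Characteristic equation r² - 6r + 9 = 0 has discriminant (-6)² - 4·(9) = 0, so r = 3 is a repeated root.
Hence u_h = (C1 + C2*t)*exp(3*t).
Since exp(3*t) solves the homogeneous equation (r = 3 is a root of multiplicity 2), multiply the trial by t^2. Try u_p = A*t^2*exp(3*t). Substituting into the equation and dividing by exp(3*t) gives A = -1/2, so u_p = -t^2*exp(3*t)/2.
General solution: u = C1*exp(3*t) - t^2*exp(3*t)/2 + C2*t*exp(3*t).
Apply the initial conditions: u(0) = C1 = -2 and u'(0) = C2 + 3*C1 = 5. Solving gives C1 = -2, C2 = 11.

u = -2*exp(3*t) + 11*t*exp(3*t) - t**2*exp(3*t)/2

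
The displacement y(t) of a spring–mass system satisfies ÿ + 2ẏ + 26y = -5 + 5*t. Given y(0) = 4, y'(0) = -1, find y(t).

Characteristic equation r² + 2r + 26 = 0 has discriminant (2)² - 4·(26) = -100 < 0, so r = -1 ± 5i.
Hence y_h = C1*cos(5*t)*exp(-t) + C2*exp(-t)*sin(5*t).
For the particular solution try y_p = A0 + A1*t. Substituting and matching coefficients of each power of t gives A0 = -35/169, A1 = 5/26, so y_p = -35/169 + 5*t/26.
General solution: y = -35/169 + 5*t/26 + C1*cos(5*t)*exp(-t) + C2*exp(-t)*sin(5*t).
Apply the initial conditions: y(0) = -35/169 + C1 = 4 and y'(0) = 5/26 - C1 + 5*C2 = -1. Solving gives C1 = 711/169, C2 = 1019/1690.

y = -35/169 + 5*t/26 + 711*cos(5*t)*exp(-t)/169 + 1019*exp(-t)*sin(5*t)/1690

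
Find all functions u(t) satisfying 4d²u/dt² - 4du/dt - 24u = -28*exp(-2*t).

u = C1*exp(3*t) + C2*exp(-2*t) + 7*t*exp(-2*t)/5

Divide through by 4: u'' - u' - 6u = -7*exp(-2*t).
Characteristic equation r² - r - 6 = 0 factors as (r - 3)(r + 2) = 0, so r = 3, -2.
Hence u_h = C1*exp(3*t) + C2*exp(-2*t).
Since exp(-2*t) solves the homogeneous equation (r = -2 is a root of multiplicity 1), multiply the trial by t. Try u_p = A*t*exp(-2*t). Substituting into the equation and dividing by exp(-2*t) gives A = 7/5, so u_p = 7*t*exp(-2*t)/5.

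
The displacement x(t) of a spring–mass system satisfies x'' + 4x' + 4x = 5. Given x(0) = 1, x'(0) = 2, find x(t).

x = 5/4 - exp(-2*t)/4 + 3*t*exp(-2*t)/2

Characteristic equation r² + 4r + 4 = 0 has discriminant (4)² - 4·(4) = 0, so r = -2 is a repeated root.
Hence x_h = (C1 + C2*t)*exp(-2*t).
For the particular solution try x_p = A0. Substituting and matching coefficients of each power of t gives A0 = 5/4, so x_p = 5/4.
General solution: x = 5/4 + C1*exp(-2*t) + C2*t*exp(-2*t).
Apply the initial conditions: x(0) = 5/4 + C1 = 1 and x'(0) = C2 - 2*C1 = 2. Solving gives C1 = -1/4, C2 = 3/2.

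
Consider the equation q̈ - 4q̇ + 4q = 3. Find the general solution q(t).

Characteristic equation r² - 4r + 4 = 0 has discriminant (-4)² - 4·(4) = 0, so r = 2 is a repeated root.
Hence q_h = (C1 + C2*t)*exp(2*t).
For the particular solution try q_p = A0. Substituting and matching coefficients of each power of t gives A0 = 3/4, so q_p = 3/4.

q = 3/4 + C1*exp(2*t) + C2*t*exp(2*t)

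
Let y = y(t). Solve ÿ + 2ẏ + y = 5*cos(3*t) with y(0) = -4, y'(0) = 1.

y = -18*exp(-t)/5 - 2*cos(3*t)/5 + 3*sin(3*t)/10 - 7*t*exp(-t)/2

Characteristic equation r² + 2r + 1 = 0 has discriminant (2)² - 4·(1) = 0, so r = -1 is a repeated root.
Hence y_h = (C1 + C2*t)*exp(-t).
Try y_p = A*cos(3*t) + B*sin(3*t). Substituting and equating the coefficients of cos(3t) and sin(3t) gives A = -2/5, B = 3/10, so y_p = -2*cos(3*t)/5 + 3*sin(3*t)/10.
General solution: y = -2*cos(3*t)/5 + 3*sin(3*t)/10 + C1*exp(-t) + C2*t*exp(-t).
Apply the initial conditions: y(0) = -2/5 + C1 = -4 and y'(0) = 9/10 + C2 - C1 = 1. Solving gives C1 = -18/5, C2 = -7/2.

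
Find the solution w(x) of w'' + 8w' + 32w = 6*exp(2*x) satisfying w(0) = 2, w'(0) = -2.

Characteristic equation r² + 8r + 32 = 0 has discriminant (8)² - 4·(32) = -64 < 0, so r = -4 ± 4i.
Hence w_h = C1*cos(4*x)*exp(-4*x) + C2*exp(-4*x)*sin(4*x).
Try w_p = A*exp(2*x). Substituting into the equation and dividing by exp(2*x) gives A = 3/26, so w_p = 3*exp(2*x)/26.
General solution: w = 3*exp(2*x)/26 + C1*cos(4*x)*exp(-4*x) + C2*exp(-4*x)*sin(4*x).
Apply the initial conditions: w(0) = 3/26 + C1 = 2 and w'(0) = 3/13 - 4*C1 + 4*C2 = -2. Solving gives C1 = 49/26, C2 = 69/52.

w = 3*exp(2*x)/26 + 49*cos(4*x)*exp(-4*x)/26 + 69*exp(-4*x)*sin(4*x)/52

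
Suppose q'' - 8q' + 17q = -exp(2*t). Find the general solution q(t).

q = -exp(2*t)/5 + C1*cos(t)*exp(4*t) + C2*exp(4*t)*sin(t)

Characteristic equation r² - 8r + 17 = 0 has discriminant (-8)² - 4·(17) = -4 < 0, so r = 4 ± i.
Hence q_h = C1*cos(t)*exp(4*t) + C2*exp(4*t)*sin(t).
Try q_p = A*exp(2*t). Substituting into the equation and dividing by exp(2*t) gives A = -1/5, so q_p = -exp(2*t)/5.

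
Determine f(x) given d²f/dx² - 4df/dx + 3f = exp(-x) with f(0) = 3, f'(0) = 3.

f = exp(-x)/8 + exp(3*x)/8 + 11*exp(x)/4

Characteristic equation r² - 4r + 3 = 0 factors as (r - 3)(r - 1) = 0, so r = 3, 1.
Hence f_h = C1*exp(3*x) + C2*exp(x).
Try f_p = A*exp(-x). Substituting into the equation and dividing by exp(-x) gives A = 1/8, so f_p = exp(-x)/8.
General solution: f = exp(-x)/8 + C1*exp(3*x) + C2*exp(x).
Apply the initial conditions: f(0) = 1/8 + C1 + C2 = 3 and f'(0) = -1/8 + C2 + 3*C1 = 3. Solving gives C1 = 1/8, C2 = 11/4.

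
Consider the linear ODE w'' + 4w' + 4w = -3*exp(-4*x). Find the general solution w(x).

w = -3*exp(-4*x)/4 + C1*exp(-2*x) + C2*x*exp(-2*x)

Characteristic equation r² + 4r + 4 = 0 has discriminant (4)² - 4·(4) = 0, so r = -2 is a repeated root.
Hence w_h = (C1 + C2*x)*exp(-2*x).
Try w_p = A*exp(-4*x). Substituting into the equation and dividing by exp(-4*x) gives A = -3/4, so w_p = -3*exp(-4*x)/4.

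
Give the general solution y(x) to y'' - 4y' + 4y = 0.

Characteristic equation r² - 4r + 4 = 0 has discriminant (-4)² - 4·(4) = 0, so r = 2 is a repeated root.
Hence y_h = (C1 + C2*x)*exp(2*x).

y = C1*exp(2*x) + C2*x*exp(2*x)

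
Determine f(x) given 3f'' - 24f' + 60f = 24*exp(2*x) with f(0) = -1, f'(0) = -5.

f = exp(4*x)*sin(2*x)/2 - 2*cos(2*x)*exp(4*x) + exp(2*x)

Divide through by 3: f'' - 8f' + 20f = 8*exp(2*x).
Characteristic equation r² - 8r + 20 = 0 has discriminant (-8)² - 4·(20) = -16 < 0, so r = 4 ± 2i.
Hence f_h = C1*cos(2*x)*exp(4*x) + C2*exp(4*x)*sin(2*x).
Try f_p = A*exp(2*x). Substituting into the equation and dividing by exp(2*x) gives A = 1, so f_p = exp(2*x).
General solution: f = C1*cos(2*x)*exp(4*x) + C2*exp(4*x)*sin(2*x) + exp(2*x).
Apply the initial conditions: f(0) = 1 + C1 = -1 and f'(0) = 2 + 2*C2 + 4*C1 = -5. Solving gives C1 = -2, C2 = 1/2.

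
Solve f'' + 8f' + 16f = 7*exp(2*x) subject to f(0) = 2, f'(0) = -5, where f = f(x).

f = 7*exp(2*x)/36 + 65*exp(-4*x)/36 + 11*x*exp(-4*x)/6

Characteristic equation r² + 8r + 16 = 0 has discriminant (8)² - 4·(16) = 0, so r = -4 is a repeated root.
Hence f_h = (C1 + C2*x)*exp(-4*x).
Try f_p = A*exp(2*x). Substituting into the equation and dividing by exp(2*x) gives A = 7/36, so f_p = 7*exp(2*x)/36.
General solution: f = 7*exp(2*x)/36 + C1*exp(-4*x) + C2*x*exp(-4*x).
Apply the initial conditions: f(0) = 7/36 + C1 = 2 and f'(0) = 7/18 + C2 - 4*C1 = -5. Solving gives C1 = 65/36, C2 = 11/6.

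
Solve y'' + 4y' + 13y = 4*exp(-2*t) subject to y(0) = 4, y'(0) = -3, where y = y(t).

Characteristic equation r² + 4r + 13 = 0 has discriminant (4)² - 4·(13) = -36 < 0, so r = -2 ± 3i.
Hence y_h = C1*cos(3*t)*exp(-2*t) + C2*exp(-2*t)*sin(3*t).
Try y_p = A*exp(-2*t). Substituting into the equation and dividing by exp(-2*t) gives A = 4/9, so y_p = 4*exp(-2*t)/9.
General solution: y = 4*exp(-2*t)/9 + C1*cos(3*t)*exp(-2*t) + C2*exp(-2*t)*sin(3*t).
Apply the initial conditions: y(0) = 4/9 + C1 = 4 and y'(0) = -8/9 - 2*C1 + 3*C2 = -3. Solving gives C1 = 32/9, C2 = 5/3.

y = 4*exp(-2*t)/9 + 5*exp(-2*t)*sin(3*t)/3 + 32*cos(3*t)*exp(-2*t)/9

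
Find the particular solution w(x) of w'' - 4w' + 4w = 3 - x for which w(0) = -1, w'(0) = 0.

w = 1/2 - 3*exp(2*x)/2 - x/4 + 13*x*exp(2*x)/4

Characteristic equation r² - 4r + 4 = 0 has discriminant (-4)² - 4·(4) = 0, so r = 2 is a repeated root.
Hence w_h = (C1 + C2*x)*exp(2*x).
For the particular solution try w_p = A0 + A1*x. Substituting and matching coefficients of each power of x gives A0 = 1/2, A1 = -1/4, so w_p = 1/2 - x/4.
General solution: w = 1/2 - x/4 + C1*exp(2*x) + C2*x*exp(2*x).
Apply the initial conditions: w(0) = 1/2 + C1 = -1 and w'(0) = -1/4 + C2 + 2*C1 = 0. Solving gives C1 = -3/2, C2 = 13/4.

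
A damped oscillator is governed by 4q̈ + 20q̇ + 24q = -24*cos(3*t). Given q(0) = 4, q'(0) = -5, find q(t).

q = -4*exp(-3*t) - 5*sin(3*t)/13 + cos(3*t)/13 + 103*exp(-2*t)/13

Divide through by 4: q'' + 5q' + 6q = -6*cos(3*t).
Characteristic equation r² + 5r + 6 = 0 factors as (r + 2)(r + 3) = 0, so r = -2, -3.
Hence q_h = C1*exp(-2*t) + C2*exp(-3*t).
Try q_p = A*cos(3*t) + B*sin(3*t). Substituting and equating the coefficients of cos(3t) and sin(3t) gives A = 1/13, B = -5/13, so q_p = -5*sin(3*t)/13 + cos(3*t)/13.
General solution: q = -5*sin(3*t)/13 + cos(3*t)/13 + C1*exp(-2*t) + C2*exp(-3*t).
Apply the initial conditions: q(0) = 1/13 + C1 + C2 = 4 and q'(0) = -15/13 - 3*C2 - 2*C1 = -5. Solving gives C1 = 103/13, C2 = -4.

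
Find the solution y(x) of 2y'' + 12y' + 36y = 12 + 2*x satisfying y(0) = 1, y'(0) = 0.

y = 17/54 + x/18 + 2*exp(-3*x)*sin(3*x)/3 + 37*cos(3*x)*exp(-3*x)/54

Divide through by 2: y'' + 6y' + 18y = 6 + x.
Characteristic equation r² + 6r + 18 = 0 has discriminant (6)² - 4·(18) = -36 < 0, so r = -3 ± 3i.
Hence y_h = C1*cos(3*x)*exp(-3*x) + C2*exp(-3*x)*sin(3*x).
For the particular solution try y_p = A0 + A1*x. Substituting and matching coefficients of each power of x gives A0 = 17/54, A1 = 1/18, so y_p = 17/54 + x/18.
General solution: y = 17/54 + x/18 + C1*cos(3*x)*exp(-3*x) + C2*exp(-3*x)*sin(3*x).
Apply the initial conditions: y(0) = 17/54 + C1 = 1 and y'(0) = 1/18 - 3*C1 + 3*C2 = 0. Solving gives C1 = 37/54, C2 = 2/3.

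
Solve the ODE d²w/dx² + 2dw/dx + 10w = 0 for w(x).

Characteristic equation r² + 2r + 10 = 0 has discriminant (2)² - 4·(10) = -36 < 0, so r = -1 ± 3i.
Hence w_h = C1*cos(3*x)*exp(-x) + C2*exp(-x)*sin(3*x).

w = C1*cos(3*x)*exp(-x) + C2*exp(-x)*sin(3*x)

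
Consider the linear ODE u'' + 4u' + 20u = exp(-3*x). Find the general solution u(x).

Characteristic equation r² + 4r + 20 = 0 has discriminant (4)² - 4·(20) = -64 < 0, so r = -2 ± 4i.
Hence u_h = C1*cos(4*x)*exp(-2*x) + C2*exp(-2*x)*sin(4*x).
Try u_p = A*exp(-3*x). Substituting into the equation and dividing by exp(-3*x) gives A = 1/17, so u_p = exp(-3*x)/17.

u = exp(-3*x)/17 + C1*cos(4*x)*exp(-2*x) + C2*exp(-2*x)*sin(4*x)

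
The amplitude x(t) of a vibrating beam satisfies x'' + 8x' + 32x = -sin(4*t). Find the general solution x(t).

x = -sin(4*t)/80 + cos(4*t)/40 + C1*cos(4*t)*exp(-4*t) + C2*exp(-4*t)*sin(4*t)

Characteristic equation r² + 8r + 32 = 0 has discriminant (8)² - 4·(32) = -64 < 0, so r = -4 ± 4i.
Hence x_h = C1*cos(4*t)*exp(-4*t) + C2*exp(-4*t)*sin(4*t).
Try x_p = A*cos(4*t) + B*sin(4*t). Substituting and equating the coefficients of cos(4t) and sin(4t) gives A = 1/40, B = -1/80, so x_p = -sin(4*t)/80 + cos(4*t)/40.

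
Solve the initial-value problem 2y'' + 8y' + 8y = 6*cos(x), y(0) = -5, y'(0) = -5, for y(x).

y = -134*exp(-2*x)/25 + 9*cos(x)/25 + 12*sin(x)/25 - 81*x*exp(-2*x)/5

Divide through by 2: y'' + 4y' + 4y = 3*cos(x).
Characteristic equation r² + 4r + 4 = 0 has discriminant (4)² - 4·(4) = 0, so r = -2 is a repeated root.
Hence y_h = (C1 + C2*x)*exp(-2*x).
Try y_p = A*cos(x) + B*sin(x). Substituting and equating the coefficients of cos(x) and sin(x) gives A = 9/25, B = 12/25, so y_p = 9*cos(x)/25 + 12*sin(x)/25.
General solution: y = 9*cos(x)/25 + 12*sin(x)/25 + C1*exp(-2*x) + C2*x*exp(-2*x).
Apply the initial conditions: y(0) = 9/25 + C1 = -5 and y'(0) = 12/25 + C2 - 2*C1 = -5. Solving gives C1 = -134/25, C2 = -81/5.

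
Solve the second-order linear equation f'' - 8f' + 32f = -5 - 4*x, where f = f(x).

f = -3/16 - x/8 + C1*cos(4*x)*exp(4*x) + C2*exp(4*x)*sin(4*x)

Characteristic equation r² - 8r + 32 = 0 has discriminant (-8)² - 4·(32) = -64 < 0, so r = 4 ± 4i.
Hence f_h = C1*cos(4*x)*exp(4*x) + C2*exp(4*x)*sin(4*x).
For the particular solution try f_p = A0 + A1*x. Substituting and matching coefficients of each power of x gives A0 = -3/16, A1 = -1/8, so f_p = -3/16 - x/8.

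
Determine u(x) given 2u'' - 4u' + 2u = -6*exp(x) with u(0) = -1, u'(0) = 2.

Divide through by 2: u'' - 2u' + u = -3*exp(x).
Characteristic equation r² - 2r + 1 = 0 has discriminant (-2)² - 4·(1) = 0, so r = 1 is a repeated root.
Hence u_h = (C1 + C2*x)*exp(x).
Since exp(x) solves the homogeneous equation (r = 1 is a root of multiplicity 2), multiply the trial by x^2. Try u_p = A*x^2*exp(x). Substituting into the equation and dividing by exp(x) gives A = -3/2, so u_p = -3*x^2*exp(x)/2.
General solution: u = C1*exp(x) - 3*x^2*exp(x)/2 + C2*x*exp(x).
Apply the initial conditions: u(0) = C1 = -1 and u'(0) = C1 + C2 = 2. Solving gives C1 = -1, C2 = 3.

u = -exp(x) + 3*x*exp(x) - 3*x**2*exp(x)/2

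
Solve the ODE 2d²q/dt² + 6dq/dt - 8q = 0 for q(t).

q = C1*exp(-4*t) + C2*exp(t)

Divide through by 2: q'' + 3q' - 4q = 0.
Characteristic equation r² + 3r - 4 = 0 factors as (r + 4)(r - 1) = 0, so r = -4, 1.
Hence q_h = C1*exp(-4*t) + C2*exp(t).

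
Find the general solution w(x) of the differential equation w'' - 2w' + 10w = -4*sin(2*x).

Characteristic equation r² - 2r + 10 = 0 has discriminant (-2)² - 4·(10) = -36 < 0, so r = 1 ± 3i.
Hence w_h = C1*cos(3*x)*exp(x) + C2*exp(x)*sin(3*x).
Try w_p = A*cos(2*x) + B*sin(2*x). Substituting and equating the coefficients of cos(2x) and sin(2x) gives A = -4/13, B = -6/13, so w_p = -6*sin(2*x)/13 - 4*cos(2*x)/13.

w = -6*sin(2*x)/13 - 4*cos(2*x)/13 + C1*cos(3*x)*exp(x) + C2*exp(x)*sin(3*x)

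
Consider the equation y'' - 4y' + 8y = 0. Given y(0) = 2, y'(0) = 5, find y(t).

Characteristic equation r² - 4r + 8 = 0 has discriminant (-4)² - 4·(8) = -16 < 0, so r = 2 ± 2i.
Hence y_h = C1*cos(2*t)*exp(2*t) + C2*exp(2*t)*sin(2*t).
Apply the initial conditions: y(0) = C1 = 2 and y'(0) = 2*C1 + 2*C2 = 5. Solving gives C1 = 2, C2 = 1/2.

y = exp(2*t)*sin(2*t)/2 + 2*cos(2*t)*exp(2*t)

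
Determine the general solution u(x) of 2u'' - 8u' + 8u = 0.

u = C1*exp(2*x) + C2*x*exp(2*x)

Divide through by 2: u'' - 4u' + 4u = 0.
Characteristic equation r² - 4r + 4 = 0 has discriminant (-4)² - 4·(4) = 0, so r = 2 is a repeated root.
Hence u_h = (C1 + C2*x)*exp(2*x).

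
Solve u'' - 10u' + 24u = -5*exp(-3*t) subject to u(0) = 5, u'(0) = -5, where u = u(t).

u = -115*exp(6*t)/9 - 5*exp(-3*t)/63 + 125*exp(4*t)/7

Characteristic equation r² - 10r + 24 = 0 factors as (r - 4)(r - 6) = 0, so r = 4, 6.
Hence u_h = C1*exp(4*t) + C2*exp(6*t).
Try u_p = A*exp(-3*t). Substituting into the equation and dividing by exp(-3*t) gives A = -5/63, so u_p = -5*exp(-3*t)/63.
General solution: u = -5*exp(-3*t)/63 + C1*exp(4*t) + C2*exp(6*t).
Apply the initial conditions: u(0) = -5/63 + C1 + C2 = 5 and u'(0) = 5/21 + 4*C1 + 6*C2 = -5. Solving gives C1 = 125/7, C2 = -115/9.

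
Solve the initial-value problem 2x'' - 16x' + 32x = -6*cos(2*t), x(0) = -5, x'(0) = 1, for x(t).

x = -491*exp(4*t)/100 - 9*cos(2*t)/100 + 3*sin(2*t)/25 + 102*t*exp(4*t)/5

Divide through by 2: x'' - 8x' + 16x = -3*cos(2*t).
Characteristic equation r² - 8r + 16 = 0 has discriminant (-8)² - 4·(16) = 0, so r = 4 is a repeated root.
Hence x_h = (C1 + C2*t)*exp(4*t).
Try x_p = A*cos(2*t) + B*sin(2*t). Substituting and equating the coefficients of cos(2t) and sin(2t) gives A = -9/100, B = 3/25, so x_p = -9*cos(2*t)/100 + 3*sin(2*t)/25.
General solution: x = -9*cos(2*t)/100 + 3*sin(2*t)/25 + C1*exp(4*t) + C2*t*exp(4*t).
Apply the initial conditions: x(0) = -9/100 + C1 = -5 and x'(0) = 6/25 + C2 + 4*C1 = 1. Solving gives C1 = -491/100, C2 = 102/5.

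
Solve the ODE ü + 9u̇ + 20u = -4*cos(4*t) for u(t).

u = -9*sin(4*t)/82 - cos(4*t)/82 + C1*exp(-4*t) + C2*exp(-5*t)

Characteristic equation r² + 9r + 20 = 0 factors as (r + 4)(r + 5) = 0, so r = -4, -5.
Hence u_h = C1*exp(-4*t) + C2*exp(-5*t).
Try u_p = A*cos(4*t) + B*sin(4*t). Substituting and equating the coefficients of cos(4t) and sin(4t) gives A = -1/82, B = -9/82, so u_p = -9*sin(4*t)/82 - cos(4*t)/82.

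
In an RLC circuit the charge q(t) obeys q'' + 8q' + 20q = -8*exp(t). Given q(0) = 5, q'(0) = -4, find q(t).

q = -8*exp(t)/29 + 153*cos(2*t)*exp(-4*t)/29 + 252*exp(-4*t)*sin(2*t)/29

Characteristic equation r² + 8r + 20 = 0 has discriminant (8)² - 4·(20) = -16 < 0, so r = -4 ± 2i.
Hence q_h = C1*cos(2*t)*exp(-4*t) + C2*exp(-4*t)*sin(2*t).
Try q_p = A*exp(t). Substituting into the equation and dividing by exp(t) gives A = -8/29, so q_p = -8*exp(t)/29.
General solution: q = -8*exp(t)/29 + C1*cos(2*t)*exp(-4*t) + C2*exp(-4*t)*sin(2*t).
Apply the initial conditions: q(0) = -8/29 + C1 = 5 and q'(0) = -8/29 - 4*C1 + 2*C2 = -4. Solving gives C1 = 153/29, C2 = 252/29.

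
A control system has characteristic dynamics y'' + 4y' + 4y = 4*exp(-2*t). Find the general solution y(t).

Characteristic equation r² + 4r + 4 = 0 has discriminant (4)² - 4·(4) = 0, so r = -2 is a repeated root.
Hence y_h = (C1 + C2*t)*exp(-2*t).
Since exp(-2*t) solves the homogeneous equation (r = -2 is a root of multiplicity 2), multiply the trial by t^2. Try y_p = A*t^2*exp(-2*t). Substituting into the equation and dividing by exp(-2*t) gives A = 2, so y_p = 2*t^2*exp(-2*t).

y = C1*exp(-2*t) + 2*t**2*exp(-2*t) + C2*t*exp(-2*t)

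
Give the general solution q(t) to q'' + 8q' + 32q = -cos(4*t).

Characteristic equation r² + 8r + 32 = 0 has discriminant (8)² - 4·(32) = -64 < 0, so r = -4 ± 4i.
Hence q_h = C1*cos(4*t)*exp(-4*t) + C2*exp(-4*t)*sin(4*t).
Try q_p = A*cos(4*t) + B*sin(4*t). Substituting and equating the coefficients of cos(4t) and sin(4t) gives A = -1/80, B = -1/40, so q_p = -sin(4*t)/40 - cos(4*t)/80.

q = -sin(4*t)/40 - cos(4*t)/80 + C1*cos(4*t)*exp(-4*t) + C2*exp(-4*t)*sin(4*t)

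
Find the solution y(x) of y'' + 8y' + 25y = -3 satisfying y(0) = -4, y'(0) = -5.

y = -3/25 - 171*exp(-4*x)*sin(3*x)/25 - 97*cos(3*x)*exp(-4*x)/25

Characteristic equation r² + 8r + 25 = 0 has discriminant (8)² - 4·(25) = -36 < 0, so r = -4 ± 3i.
Hence y_h = C1*cos(3*x)*exp(-4*x) + C2*exp(-4*x)*sin(3*x).
For the particular solution try y_p = A0. Substituting and matching coefficients of each power of x gives A0 = -3/25, so y_p = -3/25.
General solution: y = -3/25 + C1*cos(3*x)*exp(-4*x) + C2*exp(-4*x)*sin(3*x).
Apply the initial conditions: y(0) = -3/25 + C1 = -4 and y'(0) = -4*C1 + 3*C2 = -5. Solving gives C1 = -97/25, C2 = -171/25.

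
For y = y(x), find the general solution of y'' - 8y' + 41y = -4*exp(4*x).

y = -4*exp(4*x)/25 + C1*cos(5*x)*exp(4*x) + C2*exp(4*x)*sin(5*x)

Characteristic equation r² - 8r + 41 = 0 has discriminant (-8)² - 4·(41) = -100 < 0, so r = 4 ± 5i.
Hence y_h = C1*cos(5*x)*exp(4*x) + C2*exp(4*x)*sin(5*x).
Try y_p = A*exp(4*x). Substituting into the equation and dividing by exp(4*x) gives A = -4/25, so y_p = -4*exp(4*x)/25.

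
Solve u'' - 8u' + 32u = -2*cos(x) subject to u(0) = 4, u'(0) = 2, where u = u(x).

u = -62*cos(x)/1025 + 16*sin(x)/1025 - 7307*exp(4*x)*sin(4*x)/2050 + 4162*cos(4*x)*exp(4*x)/1025

Characteristic equation r² - 8r + 32 = 0 has discriminant (-8)² - 4·(32) = -64 < 0, so r = 4 ± 4i.
Hence u_h = C1*cos(4*x)*exp(4*x) + C2*exp(4*x)*sin(4*x).
Try u_p = A*cos(x) + B*sin(x). Substituting and equating the coefficients of cos(x) and sin(x) gives A = -62/1025, B = 16/1025, so u_p = -62*cos(x)/1025 + 16*sin(x)/1025.
General solution: u = -62*cos(x)/1025 + 16*sin(x)/1025 + C1*cos(4*x)*exp(4*x) + C2*exp(4*x)*sin(4*x).
Apply the initial conditions: u(0) = -62/1025 + C1 = 4 and u'(0) = 16/1025 + 4*C1 + 4*C2 = 2. Solving gives C1 = 4162/1025, C2 = -7307/2050.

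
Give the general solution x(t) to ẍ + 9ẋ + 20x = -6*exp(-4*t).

Characteristic equation r² + 9r + 20 = 0 factors as (r + 5)(r + 4) = 0, so r = -5, -4.
Hence x_h = C1*exp(-5*t) + C2*exp(-4*t).
Since exp(-4*t) solves the homogeneous equation (r = -4 is a root of multiplicity 1), multiply the trial by t. Try x_p = A*t*exp(-4*t). Substituting into the equation and dividing by exp(-4*t) gives A = -6, so x_p = -6*t*exp(-4*t).

x = C1*exp(-5*t) + C2*exp(-4*t) - 6*t*exp(-4*t)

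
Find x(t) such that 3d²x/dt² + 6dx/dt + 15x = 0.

x = C1*cos(2*t)*exp(-t) + C2*exp(-t)*sin(2*t)

Divide through by 3: x'' + 2x' + 5x = 0.
Characteristic equation r² + 2r + 5 = 0 has discriminant (2)² - 4·(5) = -16 < 0, so r = -1 ± 2i.
Hence x_h = C1*cos(2*t)*exp(-t) + C2*exp(-t)*sin(2*t).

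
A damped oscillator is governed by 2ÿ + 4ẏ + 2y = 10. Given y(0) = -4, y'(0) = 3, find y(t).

y = 5 - 9*exp(-t) - 6*t*exp(-t)

Divide through by 2: y'' + 2y' + y = 5.
Characteristic equation r² + 2r + 1 = 0 has discriminant (2)² - 4·(1) = 0, so r = -1 is a repeated root.
Hence y_h = (C1 + C2*t)*exp(-t).
For the particular solution try y_p = A0. Substituting and matching coefficients of each power of t gives A0 = 5, so y_p = 5.
General solution: y = 5 + C1*exp(-t) + C2*t*exp(-t).
Apply the initial conditions: y(0) = 5 + C1 = -4 and y'(0) = C2 - C1 = 3. Solving gives C1 = -9, C2 = -6.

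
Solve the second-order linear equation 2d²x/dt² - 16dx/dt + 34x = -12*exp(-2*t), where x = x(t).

x = -6*exp(-2*t)/37 + C1*cos(t)*exp(4*t) + C2*exp(4*t)*sin(t)

Divide through by 2: x'' - 8x' + 17x = -6*exp(-2*t).
Characteristic equation r² - 8r + 17 = 0 has discriminant (-8)² - 4·(17) = -4 < 0, so r = 4 ± i.
Hence x_h = C1*cos(t)*exp(4*t) + C2*exp(4*t)*sin(t).
Try x_p = A*exp(-2*t). Substituting into the equation and dividing by exp(-2*t) gives A = -6/37, so x_p = -6*exp(-2*t)/37.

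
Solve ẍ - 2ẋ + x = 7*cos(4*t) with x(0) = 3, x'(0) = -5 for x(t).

Characteristic equation r² - 2r + 1 = 0 has discriminant (-2)² - 4·(1) = 0, so r = 1 is a repeated root.
Hence x_h = (C1 + C2*t)*exp(t).
Try x_p = A*cos(4*t) + B*sin(4*t). Substituting and equating the coefficients of cos(4t) and sin(4t) gives A = -105/289, B = -56/289, so x_p = -105*cos(4*t)/289 - 56*sin(4*t)/289.
General solution: x = -105*cos(4*t)/289 - 56*sin(4*t)/289 + C1*exp(t) + C2*t*exp(t).
Apply the initial conditions: x(0) = -105/289 + C1 = 3 and x'(0) = -224/289 + C1 + C2 = -5. Solving gives C1 = 972/289, C2 = -129/17.

x = -105*cos(4*t)/289 - 56*sin(4*t)/289 + 972*exp(t)/289 - 129*t*exp(t)/17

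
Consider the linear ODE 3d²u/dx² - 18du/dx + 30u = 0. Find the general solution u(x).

Divide through by 3: u'' - 6u' + 10u = 0.
Characteristic equation r² - 6r + 10 = 0 has discriminant (-6)² - 4·(10) = -4 < 0, so r = 3 ± i.
Hence u_h = C1*cos(x)*exp(3*x) + C2*exp(3*x)*sin(x).

u = C1*cos(x)*exp(3*x) + C2*exp(3*x)*sin(x)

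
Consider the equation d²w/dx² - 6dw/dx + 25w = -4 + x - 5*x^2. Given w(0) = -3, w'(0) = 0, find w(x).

Characteristic equation r² - 6r + 25 = 0 has discriminant (-6)² - 4·(25) = -64 < 0, so r = 3 ± 4i.
Hence w_h = C1*cos(4*x)*exp(3*x) + C2*exp(3*x)*sin(4*x).
For the particular solution try w_p = A0 + A1*x + A2*x^2. Substituting and matching coefficients of each power of x gives A0 = -492/3125, A1 = -7/125, A2 = -1/5, so w_p = -492/3125 - 7*x/125 - x^2/5.
General solution: w = -492/3125 - 7*x/125 - x^2/5 + C1*cos(4*x)*exp(3*x) + C2*exp(3*x)*sin(4*x).
Apply the initial conditions: w(0) = -492/3125 + C1 = -3 and w'(0) = -7/125 + 3*C1 + 4*C2 = 0. Solving gives C1 = -8883/3125, C2 = 6706/3125.

w = -492/3125 - 7*x/125 - x**2/5 - 8883*cos(4*x)*exp(3*x)/3125 + 6706*exp(3*x)*sin(4*x)/3125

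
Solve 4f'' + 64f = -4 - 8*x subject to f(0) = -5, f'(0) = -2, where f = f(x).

f = -1/16 - 79*cos(4*x)/16 - 15*sin(4*x)/32 - x/8

Divide through by 4: f'' + 16f = -1 - 2*x.
Characteristic equation r² + 16 = 0 has discriminant (0)² - 4·(16) = -64 < 0, so r = ± 4i.
Hence f_h = C1*cos(4*x) + C2*sin(4*x).
For the particular solution try f_p = A0 + A1*x. Substituting and matching coefficients of each power of x gives A0 = -1/16, A1 = -1/8, so f_p = -1/16 - x/8.
General solution: f = -1/16 - x/8 + C1*cos(4*x) + C2*sin(4*x).
Apply the initial conditions: f(0) = -1/16 + C1 = -5 and f'(0) = -1/8 + 4*C2 = -2. Solving gives C1 = -79/16, C2 = -15/32.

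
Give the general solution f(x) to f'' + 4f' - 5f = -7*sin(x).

Characteristic equation r² + 4r - 5 = 0 factors as (r + 5)(r - 1) = 0, so r = -5, 1.
Hence f_h = C1*exp(-5*x) + C2*exp(x).
Try f_p = A*cos(x) + B*sin(x). Substituting and equating the coefficients of cos(x) and sin(x) gives A = 7/13, B = 21/26, so f_p = 7*cos(x)/13 + 21*sin(x)/26.

f = 7*cos(x)/13 + 21*sin(x)/26 + C1*exp(-5*x) + C2*exp(x)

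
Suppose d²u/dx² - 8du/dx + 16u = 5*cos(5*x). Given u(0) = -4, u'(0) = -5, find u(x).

u = -6679*exp(4*x)/1681 - 200*sin(5*x)/1681 - 45*cos(5*x)/1681 + 471*x*exp(4*x)/41

Characteristic equation r² - 8r + 16 = 0 has discriminant (-8)² - 4·(16) = 0, so r = 4 is a repeated root.
Hence u_h = (C1 + C2*x)*exp(4*x).
Try u_p = A*cos(5*x) + B*sin(5*x). Substituting and equating the coefficients of cos(5x) and sin(5x) gives A = -45/1681, B = -200/1681, so u_p = -200*sin(5*x)/1681 - 45*cos(5*x)/1681.
General solution: u = -200*sin(5*x)/1681 - 45*cos(5*x)/1681 + C1*exp(4*x) + C2*x*exp(4*x).
Apply the initial conditions: u(0) = -45/1681 + C1 = -4 and u'(0) = -1000/1681 + C2 + 4*C1 = -5. Solving gives C1 = -6679/1681, C2 = 471/41.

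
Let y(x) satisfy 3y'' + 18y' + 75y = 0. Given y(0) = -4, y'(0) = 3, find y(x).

Divide through by 3: y'' + 6y' + 25y = 0.
Characteristic equation r² + 6r + 25 = 0 has discriminant (6)² - 4·(25) = -64 < 0, so r = -3 ± 4i.
Hence y_h = C1*cos(4*x)*exp(-3*x) + C2*exp(-3*x)*sin(4*x).
Apply the initial conditions: y(0) = C1 = -4 and y'(0) = -3*C1 + 4*C2 = 3. Solving gives C1 = -4, C2 = -9/4.

y = -4*cos(4*x)*exp(-3*x) - 9*exp(-3*x)*sin(4*x)/4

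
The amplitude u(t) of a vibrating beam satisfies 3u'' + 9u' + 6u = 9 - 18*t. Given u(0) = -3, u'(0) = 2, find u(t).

u = 6 - 13*exp(-t) - 3*t + 4*exp(-2*t)

Divide through by 3: u'' + 3u' + 2u = 3 - 6*t.
Characteristic equation r² + 3r + 2 = 0 factors as (r + 1)(r + 2) = 0, so r = -1, -2.
Hence u_h = C1*exp(-t) + C2*exp(-2*t).
For the particular solution try u_p = A0 + A1*t. Substituting and matching coefficients of each power of t gives A0 = 6, A1 = -3, so u_p = 6 - 3*t.
General solution: u = 6 - 3*t + C1*exp(-t) + C2*exp(-2*t).
Apply the initial conditions: u(0) = 6 + C1 + C2 = -3 and u'(0) = -3 - C1 - 2*C2 = 2. Solving gives C1 = -13, C2 = 4.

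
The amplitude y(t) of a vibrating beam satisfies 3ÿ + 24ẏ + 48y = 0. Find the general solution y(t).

Divide through by 3: y'' + 8y' + 16y = 0.
Characteristic equation r² + 8r + 16 = 0 has discriminant (8)² - 4·(16) = 0, so r = -4 is a repeated root.
Hence y_h = (C1 + C2*t)*exp(-4*t).

y = C1*exp(-4*t) + C2*t*exp(-4*t)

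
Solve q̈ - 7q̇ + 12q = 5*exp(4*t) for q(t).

Characteristic equation r² - 7r + 12 = 0 factors as (r - 4)(r - 3) = 0, so r = 4, 3.
Hence q_h = C1*exp(4*t) + C2*exp(3*t).
Since exp(4*t) solves the homogeneous equation (r = 4 is a root of multiplicity 1), multiply the trial by t. Try q_p = A*t*exp(4*t). Substituting into the equation and dividing by exp(4*t) gives A = 5, so q_p = 5*t*exp(4*t).

q = C1*exp(4*t) + C2*exp(3*t) + 5*t*exp(4*t)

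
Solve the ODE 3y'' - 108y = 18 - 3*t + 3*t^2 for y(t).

y = -109/648 - t**2/36 + t/36 + C1*exp(-6*t) + C2*exp(6*t)

Divide through by 3: y'' - 36y = 6 + t^2 - t.
Characteristic equation r² - 36 = 0 factors as (r + 6)(r - 6) = 0, so r = -6, 6.
Hence y_h = C1*exp(-6*t) + C2*exp(6*t).
For the particular solution try y_p = A0 + A1*t + A2*t^2. Substituting and matching coefficients of each power of t gives A0 = -109/648, A1 = 1/36, A2 = -1/36, so y_p = -109/648 - t^2/36 + t/36.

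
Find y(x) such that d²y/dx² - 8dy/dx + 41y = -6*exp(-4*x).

y = -6*exp(-4*x)/89 + C1*cos(5*x)*exp(4*x) + C2*exp(4*x)*sin(5*x)

Characteristic equation r² - 8r + 41 = 0 has discriminant (-8)² - 4·(41) = -100 < 0, so r = 4 ± 5i.
Hence y_h = C1*cos(5*x)*exp(4*x) + C2*exp(4*x)*sin(5*x).
Try y_p = A*exp(-4*x). Substituting into the equation and dividing by exp(-4*x) gives A = -6/89, so y_p = -6*exp(-4*x)/89.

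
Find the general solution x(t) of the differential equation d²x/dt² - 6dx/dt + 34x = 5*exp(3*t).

Characteristic equation r² - 6r + 34 = 0 has discriminant (-6)² - 4·(34) = -100 < 0, so r = 3 ± 5i.
Hence x_h = C1*cos(5*t)*exp(3*t) + C2*exp(3*t)*sin(5*t).
Try x_p = A*exp(3*t). Substituting into the equation and dividing by exp(3*t) gives A = 1/5, so x_p = exp(3*t)/5.

x = exp(3*t)/5 + C1*cos(5*t)*exp(3*t) + C2*exp(3*t)*sin(5*t)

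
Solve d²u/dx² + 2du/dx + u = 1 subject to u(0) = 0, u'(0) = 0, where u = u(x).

Characteristic equation r² + 2r + 1 = 0 has discriminant (2)² - 4·(1) = 0, so r = -1 is a repeated root.
Hence u_h = (C1 + C2*x)*exp(-x).
For the particular solution try u_p = A0. Substituting and matching coefficients of each power of x gives A0 = 1, so u_p = 1.
General solution: u = 1 + C1*exp(-x) + C2*x*exp(-x).
Apply the initial conditions: u(0) = 1 + C1 = 0 and u'(0) = C2 - C1 = 0. Solving gives C1 = -1, C2 = -1.

u = 1 - exp(-x) - x*exp(-x)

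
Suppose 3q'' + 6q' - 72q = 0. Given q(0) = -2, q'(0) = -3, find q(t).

Divide through by 3: q'' + 2q' - 24q = 0.
Characteristic equation r² + 2r - 24 = 0 factors as (r + 6)(r - 4) = 0, so r = -6, 4.
Hence q_h = C1*exp(-6*t) + C2*exp(4*t).
Apply the initial conditions: q(0) = C1 + C2 = -2 and q'(0) = -6*C1 + 4*C2 = -3. Solving gives C1 = -1/2, C2 = -3/2.

q = -3*exp(4*t)/2 - exp(-6*t)/2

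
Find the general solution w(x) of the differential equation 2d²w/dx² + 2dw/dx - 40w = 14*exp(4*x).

Divide through by 2: w'' + w' - 20w = 7*exp(4*x).
Characteristic equation r² + r - 20 = 0 factors as (r + 5)(r - 4) = 0, so r = -5, 4.
Hence w_h = C1*exp(-5*x) + C2*exp(4*x).
Since exp(4*x) solves the homogeneous equation (r = 4 is a root of multiplicity 1), multiply the trial by x. Try w_p = A*x*exp(4*x). Substituting into the equation and dividing by exp(4*x) gives A = 7/9, so w_p = 7*x*exp(4*x)/9.

w = C1*exp(-5*x) + C2*exp(4*x) + 7*x*exp(4*x)/9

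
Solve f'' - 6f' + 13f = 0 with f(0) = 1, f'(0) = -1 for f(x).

Characteristic equation r² - 6r + 13 = 0 has discriminant (-6)² - 4·(13) = -16 < 0, so r = 3 ± 2i.
Hence f_h = C1*cos(2*x)*exp(3*x) + C2*exp(3*x)*sin(2*x).
Apply the initial conditions: f(0) = C1 = 1 and f'(0) = 2*C2 + 3*C1 = -1. Solving gives C1 = 1, C2 = -2.

f = cos(2*x)*exp(3*x) - 2*exp(3*x)*sin(2*x)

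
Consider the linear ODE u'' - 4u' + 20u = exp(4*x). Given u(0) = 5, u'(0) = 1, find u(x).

Characteristic equation r² - 4r + 20 = 0 has discriminant (-4)² - 4·(20) = -64 < 0, so r = 2 ± 4i.
Hence u_h = C1*cos(4*x)*exp(2*x) + C2*exp(2*x)*sin(4*x).
Try u_p = A*exp(4*x). Substituting into the equation and dividing by exp(4*x) gives A = 1/20, so u_p = exp(4*x)/20.
General solution: u = exp(4*x)/20 + C1*cos(4*x)*exp(2*x) + C2*exp(2*x)*sin(4*x).
Apply the initial conditions: u(0) = 1/20 + C1 = 5 and u'(0) = 1/5 + 2*C1 + 4*C2 = 1. Solving gives C1 = 99/20, C2 = -91/40.

u = exp(4*x)/20 - 91*exp(2*x)*sin(4*x)/40 + 99*cos(4*x)*exp(2*x)/20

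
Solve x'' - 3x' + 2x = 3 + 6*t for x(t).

x = 6 + 3*t + C1*exp(t) + C2*exp(2*t)

Characteristic equation r² - 3r + 2 = 0 factors as (r - 1)(r - 2) = 0, so r = 1, 2.
Hence x_h = C1*exp(t) + C2*exp(2*t).
For the particular solution try x_p = A0 + A1*t. Substituting and matching coefficients of each power of t gives A0 = 6, A1 = 3, so x_p = 6 + 3*t.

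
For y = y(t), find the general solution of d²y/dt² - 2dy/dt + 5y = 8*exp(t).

Characteristic equation r² - 2r + 5 = 0 has discriminant (-2)² - 4·(5) = -16 < 0, so r = 1 ± 2i.
Hence y_h = C1*cos(2*t)*exp(t) + C2*exp(t)*sin(2*t).
Try y_p = A*exp(t). Substituting into the equation and dividing by exp(t) gives A = 2, so y_p = 2*exp(t).

y = 2*exp(t) + C1*cos(2*t)*exp(t) + C2*exp(t)*sin(2*t)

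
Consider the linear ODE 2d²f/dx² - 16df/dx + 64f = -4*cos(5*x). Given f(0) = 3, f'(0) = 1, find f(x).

f = -14*cos(5*x)/1649 + 80*sin(5*x)/1649 - 18595*exp(4*x)*sin(4*x)/6596 + 4961*cos(4*x)*exp(4*x)/1649

Divide through by 2: f'' - 8f' + 32f = -2*cos(5*x).
Characteristic equation r² - 8r + 32 = 0 has discriminant (-8)² - 4·(32) = -64 < 0, so r = 4 ± 4i.
Hence f_h = C1*cos(4*x)*exp(4*x) + C2*exp(4*x)*sin(4*x).
Try f_p = A*cos(5*x) + B*sin(5*x). Substituting and equating the coefficients of cos(5x) and sin(5x) gives A = -14/1649, B = 80/1649, so f_p = -14*cos(5*x)/1649 + 80*sin(5*x)/1649.
General solution: f = -14*cos(5*x)/1649 + 80*sin(5*x)/1649 + C1*cos(4*x)*exp(4*x) + C2*exp(4*x)*sin(4*x).
Apply the initial conditions: f(0) = -14/1649 + C1 = 3 and f'(0) = 400/1649 + 4*C1 + 4*C2 = 1. Solving gives C1 = 4961/1649, C2 = -18595/6596.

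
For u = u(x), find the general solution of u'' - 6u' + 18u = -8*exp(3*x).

Characteristic equation r² - 6r + 18 = 0 has discriminant (-6)² - 4·(18) = -36 < 0, so r = 3 ± 3i.
Hence u_h = C1*cos(3*x)*exp(3*x) + C2*exp(3*x)*sin(3*x).
Try u_p = A*exp(3*x). Substituting into the equation and dividing by exp(3*x) gives A = -8/9, so u_p = -8*exp(3*x)/9.

u = -8*exp(3*x)/9 + C1*cos(3*x)*exp(3*x) + C2*exp(3*x)*sin(3*x)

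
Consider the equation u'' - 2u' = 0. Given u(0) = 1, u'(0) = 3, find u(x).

Characteristic equation r² - 2r = 0 factors as (r - 2)r = 0, so r = 2, 0.
Hence u_h = C1*exp(2*x) + C2.
Apply the initial conditions: u(0) = C1 + C2 = 1 and u'(0) = 2*C1 = 3. Solving gives C1 = 3/2, C2 = -1/2.

u = -1/2 + 3*exp(2*x)/2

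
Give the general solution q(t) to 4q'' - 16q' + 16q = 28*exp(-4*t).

Divide through by 4: q'' - 4q' + 4q = 7*exp(-4*t).
Characteristic equation r² - 4r + 4 = 0 has discriminant (-4)² - 4·(4) = 0, so r = 2 is a repeated root.
Hence q_h = (C1 + C2*t)*exp(2*t).
Try q_p = A*exp(-4*t). Substituting into the equation and dividing by exp(-4*t) gives A = 7/36, so q_p = 7*exp(-4*t)/36.

q = 7*exp(-4*t)/36 + C1*exp(2*t) + C2*t*exp(2*t)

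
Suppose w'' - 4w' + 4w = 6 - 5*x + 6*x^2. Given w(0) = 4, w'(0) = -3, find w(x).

Characteristic equation r² - 4r + 4 = 0 has discriminant (-4)² - 4·(4) = 0, so r = 2 is a repeated root.
Hence w_h = (C1 + C2*x)*exp(2*x).
For the particular solution try w_p = A0 + A1*x + A2*x^2. Substituting and matching coefficients of each power of x gives A0 = 5/2, A1 = 7/4, A2 = 3/2, so w_p = 5/2 + 3*x^2/2 + 7*x/4.
General solution: w = 5/2 + 3*x^2/2 + 7*x/4 + C1*exp(2*x) + C2*x*exp(2*x).
Apply the initial conditions: w(0) = 5/2 + C1 = 4 and w'(0) = 7/4 + C2 + 2*C1 = -3. Solving gives C1 = 3/2, C2 = -31/4.

w = 5/2 + 3*x**2/2 + 3*exp(2*x)/2 + 7*x/4 - 31*x*exp(2*x)/4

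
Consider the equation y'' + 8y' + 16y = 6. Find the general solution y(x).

y = 3/8 + C1*exp(-4*x) + C2*x*exp(-4*x)

Characteristic equation r² + 8r + 16 = 0 has discriminant (8)² - 4·(16) = 0, so r = -4 is a repeated root.
Hence y_h = (C1 + C2*x)*exp(-4*x).
For the particular solution try y_p = A0. Substituting and matching coefficients of each power of x gives A0 = 3/8, so y_p = 3/8.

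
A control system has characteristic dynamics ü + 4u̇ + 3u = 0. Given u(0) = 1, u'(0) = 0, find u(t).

Characteristic equation r² + 4r + 3 = 0 factors as (r + 1)(r + 3) = 0, so r = -1, -3.
Hence u_h = C1*exp(-t) + C2*exp(-3*t).
Apply the initial conditions: u(0) = C1 + C2 = 1 and u'(0) = -C1 - 3*C2 = 0. Solving gives C1 = 3/2, C2 = -1/2.

u = -exp(-3*t)/2 + 3*exp(-t)/2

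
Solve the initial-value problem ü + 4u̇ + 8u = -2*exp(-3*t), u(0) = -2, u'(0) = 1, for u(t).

Characteristic equation r² + 4r + 8 = 0 has discriminant (4)² - 4·(8) = -16 < 0, so r = -2 ± 2i.
Hence u_h = C1*cos(2*t)*exp(-2*t) + C2*exp(-2*t)*sin(2*t).
Try u_p = A*exp(-3*t). Substituting into the equation and dividing by exp(-3*t) gives A = -2/5, so u_p = -2*exp(-3*t)/5.
General solution: u = -2*exp(-3*t)/5 + C1*cos(2*t)*exp(-2*t) + C2*exp(-2*t)*sin(2*t).
Apply the initial conditions: u(0) = -2/5 + C1 = -2 and u'(0) = 6/5 - 2*C1 + 2*C2 = 1. Solving gives C1 = -8/5, C2 = -17/10.

u = -2*exp(-3*t)/5 - 17*exp(-2*t)*sin(2*t)/10 - 8*cos(2*t)*exp(-2*t)/5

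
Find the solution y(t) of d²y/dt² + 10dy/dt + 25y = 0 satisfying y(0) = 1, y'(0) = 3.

Characteristic equation r² + 10r + 25 = 0 has discriminant (10)² - 4·(25) = 0, so r = -5 is a repeated root.
Hence y_h = (C1 + C2*t)*exp(-5*t).
Apply the initial conditions: y(0) = C1 = 1 and y'(0) = C2 - 5*C1 = 3. Solving gives C1 = 1, C2 = 8.

y = 8*t*exp(-5*t) + exp(-5*t)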